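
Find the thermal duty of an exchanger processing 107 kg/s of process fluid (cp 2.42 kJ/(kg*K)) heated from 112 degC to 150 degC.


Q = m_dot * cp * delta_T
delta_T = 150 - 112 = 38 K
Q = 107 * 2.42 * 38
= 258.94 * 38
= 9839.72 kW

9839.72 kW


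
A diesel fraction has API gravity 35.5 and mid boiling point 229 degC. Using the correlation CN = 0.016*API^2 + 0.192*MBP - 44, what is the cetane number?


CN = 0.016 * 35.5^2 + 0.192 * 229 - 44
CN = 20.164 + 43.968 - 44 = 20.132

20.132


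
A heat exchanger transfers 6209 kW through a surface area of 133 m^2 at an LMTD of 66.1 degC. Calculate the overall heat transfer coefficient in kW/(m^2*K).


From Q = U*A*LMTD, U = Q / (A * LMTD)
U = 6209 / (133 * 66.1) = 6209 / 8791.3 = 0.7063

0.7063 kW/(m^2*K)


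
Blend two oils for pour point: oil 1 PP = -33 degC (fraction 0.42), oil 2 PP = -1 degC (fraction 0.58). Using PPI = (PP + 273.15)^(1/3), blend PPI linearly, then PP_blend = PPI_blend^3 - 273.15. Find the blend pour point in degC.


PPI_1 = (-33 + 273.15)^(1/3) = 6.215759
PPI_2 = (-1 + 273.15)^(1/3) = 6.480414
PPI_blend = 0.42 * 6.215759 + 0.58 * 6.480414 = 6.369259
PP_blend = 6.369259^3 - 273.15 = 258.3847 - 273.15 = -14.77

-14.77 degC


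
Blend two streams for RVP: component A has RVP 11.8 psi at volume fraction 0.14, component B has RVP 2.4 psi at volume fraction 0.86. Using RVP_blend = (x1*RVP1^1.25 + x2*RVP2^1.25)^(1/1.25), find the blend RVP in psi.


Chevron index: RVP_blend = (sum xi*RVPi^1.25)^(1/1.25)
RVP^1.25 terms: 0.14 * 11.8^1.25 + 0.86 * 2.4^1.25 = 5.63082
RVP_blend = 5.63082^(1/1.25) = 3.985

3.985 psi


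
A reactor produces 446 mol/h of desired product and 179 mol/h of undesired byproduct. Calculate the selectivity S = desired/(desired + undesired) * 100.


Selectivity = desired / (desired + undesired) * 100
Total products = 446 + 179 = 625 mol/h
S = 446 / 625 * 100
= 0.7136 * 100
= 71.36 %

71.36 %


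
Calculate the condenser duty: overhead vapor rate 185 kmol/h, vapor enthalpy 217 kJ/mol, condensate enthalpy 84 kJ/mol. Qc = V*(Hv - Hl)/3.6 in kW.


Qc = 185 * (217 - 84) / 3.6 = 185 * 133 / 3.6 = 6835

6835 kW


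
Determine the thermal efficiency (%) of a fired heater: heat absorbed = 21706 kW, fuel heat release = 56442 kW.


Furnace efficiency = Q_absorbed / Q_fuel * 100
= 21706 / 56442 * 100 = 38.46

38.46 %


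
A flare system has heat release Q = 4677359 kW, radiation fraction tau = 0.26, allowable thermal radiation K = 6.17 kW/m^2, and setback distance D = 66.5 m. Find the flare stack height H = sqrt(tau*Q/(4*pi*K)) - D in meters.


tau*Q/(4*pi*K) = 0.26 * 4677359 / (4 * pi * 6.17) = 15684.8
sqrt(15684.8) = 125.239
H = 125.239 - 66.5 = 58.74

58.74 m


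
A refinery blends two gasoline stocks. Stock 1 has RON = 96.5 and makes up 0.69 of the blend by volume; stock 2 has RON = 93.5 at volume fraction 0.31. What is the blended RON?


Linear blending: RON_blend = sum(vi * RONi)
Contribution 1: 0.69 * 96.5 = 66.585
Contribution 2: 0.31 * 93.5 = 28.985
RON_blend = 66.585 + 28.985 = 95.57

95.57


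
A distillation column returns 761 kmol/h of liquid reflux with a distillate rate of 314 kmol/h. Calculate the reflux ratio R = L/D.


Reflux ratio definition: R = L / D (liquid returned / distillate withdrawn)
L = 761 kmol/h, D = 314 kmol/h
R = 761 / 314 = 2.424

2.424


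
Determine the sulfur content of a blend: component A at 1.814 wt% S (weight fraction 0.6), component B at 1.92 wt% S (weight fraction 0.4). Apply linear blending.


Linear sulfur blending: S_blend = x1*S1 + x2*S2
Contribution 1: 0.6 * 1.814 = 1.0884 wt%
Contribution 2: 0.4 * 1.92 = 0.768 wt%
S_blend = 1.0884 + 0.768 = 1.8564

1.8564 wt%


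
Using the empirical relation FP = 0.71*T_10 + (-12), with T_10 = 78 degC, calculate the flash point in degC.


FP = 0.71 * 78 + (-12) = 43.38

43.38 degC


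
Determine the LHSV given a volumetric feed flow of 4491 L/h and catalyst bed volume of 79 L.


LHSV = volumetric feed rate / catalyst volume
= 4491 L/h / 79 L
= 56.85 h^-1

56.85 h^-1


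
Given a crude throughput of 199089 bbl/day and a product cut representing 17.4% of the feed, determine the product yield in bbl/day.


Crude throughput = 199089 bbl/day
Fraction yield = 17.4%
yield = throughput * fraction / 100
yield = 199089 * 17.4 / 100 = 34641.486

34641.486 bbl/day


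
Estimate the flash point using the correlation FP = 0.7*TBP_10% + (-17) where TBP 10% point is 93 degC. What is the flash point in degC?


FP = 0.7 * 93 + (-17) = 48.1

48.1 degC


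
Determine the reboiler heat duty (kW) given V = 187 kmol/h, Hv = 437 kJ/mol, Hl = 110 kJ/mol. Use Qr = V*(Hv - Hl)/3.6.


Qr = 187 * (437 - 110) / 3.6 = 187 * 327 / 3.6 = 16990

16990 kW


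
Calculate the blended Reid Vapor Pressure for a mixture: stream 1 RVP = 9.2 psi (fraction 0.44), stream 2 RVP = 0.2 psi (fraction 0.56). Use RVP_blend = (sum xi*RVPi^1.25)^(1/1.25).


Chevron index: RVP_blend = (sum xi*RVPi^1.25)^(1/1.25)
RVP^1.25 terms: 0.44 * 9.2^1.25 + 0.56 * 0.2^1.25 = 7.12487
RVP_blend = 7.12487^(1/1.25) = 4.811

4.811 psi


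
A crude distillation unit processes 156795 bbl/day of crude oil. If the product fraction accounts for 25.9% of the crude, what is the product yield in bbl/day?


Crude throughput = 156795 bbl/day
Fraction yield = 25.9%
yield = throughput * fraction / 100
yield = 156795 * 25.9 / 100 = 40609.905

40609.905 bbl/day


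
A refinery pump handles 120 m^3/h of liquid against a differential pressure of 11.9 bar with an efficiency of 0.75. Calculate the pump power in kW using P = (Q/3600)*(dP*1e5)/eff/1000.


Q = 120 / 3600 = 0.0333333 m^3/s
P = 0.0333333 * (11.9 * 1e5) / 0.75 / 1000 = 52.89

52.89 kW


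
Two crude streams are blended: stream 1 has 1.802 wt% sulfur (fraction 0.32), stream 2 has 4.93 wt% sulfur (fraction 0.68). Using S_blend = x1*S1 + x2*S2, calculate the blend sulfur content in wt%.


Linear sulfur blending: S_blend = x1*S1 + x2*S2
Contribution 1: 0.32 * 1.802 = 0.57664 wt%
Contribution 2: 0.68 * 4.93 = 3.3524 wt%
S_blend = 0.57664 + 3.3524 = 3.92904

3.92904 wt%


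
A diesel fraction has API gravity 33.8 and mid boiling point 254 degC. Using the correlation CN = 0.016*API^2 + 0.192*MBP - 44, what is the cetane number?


CN = 0.016 * 33.8^2 + 0.192 * 254 - 44
CN = 18.27904 + 48.768 - 44 = 23.04704

23.04704


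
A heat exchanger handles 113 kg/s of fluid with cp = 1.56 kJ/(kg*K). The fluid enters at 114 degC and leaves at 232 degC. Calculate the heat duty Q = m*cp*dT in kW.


Q = m_dot * cp * delta_T
delta_T = 232 - 114 = 118 K
Q = 113 * 1.56 * 118
= 176.28 * 118
= 20801.04 kW

20801.04 kW


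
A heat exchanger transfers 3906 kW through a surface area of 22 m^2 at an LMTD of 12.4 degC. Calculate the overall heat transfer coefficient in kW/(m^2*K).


From Q = U*A*LMTD, U = Q / (A * LMTD)
U = 3906 / (22 * 12.4) = 3906 / 272.8 = 14.32

14.32 kW/(m^2*K)


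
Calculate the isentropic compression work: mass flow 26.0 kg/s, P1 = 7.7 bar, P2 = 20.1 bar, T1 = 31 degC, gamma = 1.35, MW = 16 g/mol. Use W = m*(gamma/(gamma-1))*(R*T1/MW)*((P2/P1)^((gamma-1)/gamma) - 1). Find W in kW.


Isentropic work: W = m*(gamma/(gamma-1))*(R*T1/MW)*((P2/P1)^((gamma-1)/gamma) - 1)
T1 = 31 + 273.15 = 304.15 K
Pressure ratio = 20.1 / 7.7 = 2.61039
Exponent = (1.35 - 1)/1.35 = 0.259259
(P2/P1)^exp - 1 = 2.61039^0.259259 - 1 = 0.282433
W = 26.0 * 1.35 / 0.35 * 8.314 * 304.15 / 16 * 0.282433 = 4476

4476 kW


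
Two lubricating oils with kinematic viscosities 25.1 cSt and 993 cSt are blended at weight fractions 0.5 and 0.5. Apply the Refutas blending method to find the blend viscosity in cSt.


Refutas method: VBN_i = 14.534*ln(ln(visc_i + 0.8)) + 10.975, blended linearly by mass fraction; since VBN is linear in VBI_i = ln(ln(visc_i + 0.8)) and the fractions sum to 1, blend VBI directly: visc = exp(exp(VBI_blend)) - 0.8
VBI_1 = ln(ln(25.1 + 0.8)) = 1.17996
VBI_2 = ln(ln(993 + 0.8)) = 1.93174
VBI_blend = 0.5 * 1.17996 + 0.5 * 1.93174 = 1.55585
visc_blend = exp(exp(1.55585)) - 0.8 = 113.5

113.5 cSt


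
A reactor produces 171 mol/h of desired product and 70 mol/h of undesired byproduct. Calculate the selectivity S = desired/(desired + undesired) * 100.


Selectivity = desired / (desired + undesired) * 100
Total products = 171 + 70 = 241 mol/h
S = 171 / 241 * 100
= 0.7095 * 100
= 70.95 %

70.95 %


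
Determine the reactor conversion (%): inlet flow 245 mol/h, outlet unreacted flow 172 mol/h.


X = (F_in - F_out) / F_in * 100
Moles reacted = 245 - 172 = 73
X = 73 / 245 * 100
= 0.2980 * 100
= 29.80 %

29.80 %


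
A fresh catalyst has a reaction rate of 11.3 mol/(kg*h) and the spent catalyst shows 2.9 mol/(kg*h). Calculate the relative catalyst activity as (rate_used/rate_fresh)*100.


Activity (%) = (rate_used / rate_fresh) * 100
rate_used = 2.9, rate_fresh = 11.3
= (2.9 / 11.3) * 100
= 0.2566 * 100 = 25.66

25.66 %


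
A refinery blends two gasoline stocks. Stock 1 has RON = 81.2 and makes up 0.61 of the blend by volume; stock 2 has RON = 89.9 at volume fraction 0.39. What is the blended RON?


Linear blending: RON_blend = sum(vi * RONi)
Contribution 1: 0.61 * 81.2 = 49.532
Contribution 2: 0.39 * 89.9 = 35.061
RON_blend = 49.532 + 35.061 = 84.593

84.593


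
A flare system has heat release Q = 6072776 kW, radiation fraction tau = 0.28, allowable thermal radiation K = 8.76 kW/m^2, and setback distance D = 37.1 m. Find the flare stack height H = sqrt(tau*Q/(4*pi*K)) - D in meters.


tau*Q/(4*pi*K) = 0.28 * 6072776 / (4 * pi * 8.76) = 15446.5
sqrt(15446.5) = 124.284
H = 124.284 - 37.1 = 87.18

87.18 m


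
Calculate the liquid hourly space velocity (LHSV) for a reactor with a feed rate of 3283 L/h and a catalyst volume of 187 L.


LHSV = volumetric feed rate / catalyst volume
= 3283 L/h / 187 L
= 17.56 h^-1

17.56 h^-1


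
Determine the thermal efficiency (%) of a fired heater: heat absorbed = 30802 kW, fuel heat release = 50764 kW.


Furnace efficiency = Q_absorbed / Q_fuel * 100
= 30802 / 50764 * 100 = 60.68

60.68 %


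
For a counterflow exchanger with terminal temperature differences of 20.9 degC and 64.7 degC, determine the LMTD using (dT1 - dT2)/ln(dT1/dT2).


LMTD = (dT1 - dT2) / ln(dT1/dT2)
= (20.9 - 64.7) / ln(20.9 / 64.7) = -43.8 / -1.13001 = 38.76

38.76 degC


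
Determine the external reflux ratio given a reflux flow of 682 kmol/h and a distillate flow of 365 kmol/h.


Reflux ratio definition: R = L / D (liquid returned / distillate withdrawn)
L = 682 kmol/h, D = 365 kmol/h
R = 682 / 365 = 1.868

1.868


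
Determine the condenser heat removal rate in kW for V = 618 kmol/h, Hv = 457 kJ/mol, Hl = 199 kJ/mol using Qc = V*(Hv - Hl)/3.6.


Qc = 618 * (457 - 199) / 3.6 = 618 * 258 / 3.6 = 44290

44290 kW


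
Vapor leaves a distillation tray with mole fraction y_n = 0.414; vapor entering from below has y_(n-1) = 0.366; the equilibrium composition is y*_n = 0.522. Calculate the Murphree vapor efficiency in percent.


Murphree vapor efficiency: EMV = (y_n - y_(n-1)) / (y*_n - y_(n-1)) * 100
EMV = (0.414 - 0.366) / (0.522 - 0.366) * 100 = 0.048 / 0.156 * 100 = 30.77

30.77 %


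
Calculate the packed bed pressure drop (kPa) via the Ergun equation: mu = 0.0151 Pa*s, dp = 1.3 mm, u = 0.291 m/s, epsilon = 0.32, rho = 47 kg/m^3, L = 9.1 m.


dp = 1.3 mm = 0.0013 m
Viscous term = 150*0.0151*0.291*(1-0.32)^2 / (0.0013^2*0.32^3) = 5503540
Inertial term = 1.75*47*0.291^2*(1-0.32) / (0.0013*0.32^3) = 111183
dP/L = 5503540 + 111183 = 5614720 Pa/m
dP = 5614720 * 9.1 / 1000 = 51090 kPa

51090 kPa


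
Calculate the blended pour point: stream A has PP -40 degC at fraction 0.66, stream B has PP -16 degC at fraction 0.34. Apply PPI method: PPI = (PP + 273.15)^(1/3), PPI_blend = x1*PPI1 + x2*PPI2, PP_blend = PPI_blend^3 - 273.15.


PPI_1 = (-40 + 273.15)^(1/3) = 6.15477
PPI_2 = (-16 + 273.15)^(1/3) = 6.359098
PPI_blend = 0.66 * 6.15477 + 0.34 * 6.359098 = 6.224242
PP_blend = 6.224242^3 - 273.15 = 241.1345 - 273.15 = -32.02

-32.02 degC


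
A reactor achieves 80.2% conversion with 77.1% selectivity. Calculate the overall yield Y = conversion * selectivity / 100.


Overall yield = conversion (%) * selectivity (%) / 100
Conversion = 80.2%, Selectivity = 77.1%
Y = 80.2 * 77.1 / 100
= 61.8342 %

61.8342 %


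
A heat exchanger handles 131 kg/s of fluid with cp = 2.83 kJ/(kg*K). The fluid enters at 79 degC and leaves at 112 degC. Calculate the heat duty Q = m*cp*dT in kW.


Q = m_dot * cp * delta_T
delta_T = 112 - 79 = 33 K
Q = 131 * 2.83 * 33
= 370.73 * 33
= 12234.09 kW

12234.09 kW


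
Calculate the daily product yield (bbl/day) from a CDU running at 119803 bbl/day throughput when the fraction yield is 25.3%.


Crude throughput = 119803 bbl/day
Fraction yield = 25.3%
yield = throughput * fraction / 100
yield = 119803 * 25.3 / 100 = 30310.159

30310.159 bbl/day


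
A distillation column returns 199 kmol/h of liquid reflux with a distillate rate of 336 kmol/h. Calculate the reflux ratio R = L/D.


Reflux ratio definition: R = L / D (liquid returned / distillate withdrawn)
L = 199 kmol/h, D = 336 kmol/h
R = 199 / 336 = 0.5923

0.5923


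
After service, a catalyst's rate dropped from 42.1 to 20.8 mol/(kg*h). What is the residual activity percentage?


Activity (%) = (rate_used / rate_fresh) * 100
rate_used = 20.8, rate_fresh = 42.1
= (20.8 / 42.1) * 100
= 0.4941 * 100 = 49.41

49.41 %


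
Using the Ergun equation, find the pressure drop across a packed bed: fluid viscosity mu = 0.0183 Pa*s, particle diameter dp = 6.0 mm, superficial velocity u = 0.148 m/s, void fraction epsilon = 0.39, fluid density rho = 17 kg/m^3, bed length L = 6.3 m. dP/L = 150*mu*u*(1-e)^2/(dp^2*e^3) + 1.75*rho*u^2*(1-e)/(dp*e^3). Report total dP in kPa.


dp = 6.0 mm = 0.006 m
Viscous term = 150*0.0183*0.148*(1-0.39)^2 / (0.006^2*0.39^3) = 70789.3
Inertial term = 1.75*17*0.148^2*(1-0.39) / (0.006*0.39^3) = 1116.85
dP/L = 70789.3 + 1116.85 = 71906.2 Pa/m
dP = 71906.2 * 6.3 / 1000 = 453.0 kPa

453.0 kPa


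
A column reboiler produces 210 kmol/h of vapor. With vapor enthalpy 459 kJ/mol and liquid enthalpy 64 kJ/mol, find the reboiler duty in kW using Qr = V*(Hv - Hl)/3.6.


Qr = 210 * (459 - 64) / 3.6 = 210 * 395 / 3.6 = 23040

23040 kW


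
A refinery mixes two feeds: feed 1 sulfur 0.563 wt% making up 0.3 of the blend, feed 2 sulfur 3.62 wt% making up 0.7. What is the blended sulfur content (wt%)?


Linear sulfur blending: S_blend = x1*S1 + x2*S2
Contribution 1: 0.3 * 0.563 = 0.1689 wt%
Contribution 2: 0.7 * 3.62 = 2.534 wt%
S_blend = 0.1689 + 2.534 = 2.7029

2.7029 wt%


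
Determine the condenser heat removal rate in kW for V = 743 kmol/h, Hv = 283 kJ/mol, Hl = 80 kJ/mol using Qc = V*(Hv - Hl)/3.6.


Qc = 743 * (283 - 80) / 3.6 = 743 * 203 / 3.6 = 41900

41900 kW


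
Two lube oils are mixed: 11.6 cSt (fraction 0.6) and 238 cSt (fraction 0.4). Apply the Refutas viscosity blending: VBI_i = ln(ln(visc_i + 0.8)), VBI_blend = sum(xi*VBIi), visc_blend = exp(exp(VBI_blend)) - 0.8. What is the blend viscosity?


Refutas method: VBN_i = 14.534*ln(ln(visc_i + 0.8)) + 10.975, blended linearly by mass fraction; since VBN is linear in VBI_i = ln(ln(visc_i + 0.8)) and the fractions sum to 1, blend VBI directly: visc = exp(exp(VBI_blend)) - 0.8
VBI_1 = ln(ln(11.6 + 0.8)) = 0.923344
VBI_2 = ln(ln(238 + 0.8)) = 1.70031
VBI_blend = 0.6 * 0.923344 + 0.4 * 1.70031 = 1.23413
visc_blend = exp(exp(1.23413)) - 0.8 = 30.24

30.24 cSt


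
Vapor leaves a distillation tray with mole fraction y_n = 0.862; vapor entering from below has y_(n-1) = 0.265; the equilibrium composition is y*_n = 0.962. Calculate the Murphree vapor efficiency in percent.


Murphree vapor efficiency: EMV = (y_n - y_(n-1)) / (y*_n - y_(n-1)) * 100
EMV = (0.862 - 0.265) / (0.962 - 0.265) * 100 = 0.597 / 0.697 * 100 = 85.65

85.65 %


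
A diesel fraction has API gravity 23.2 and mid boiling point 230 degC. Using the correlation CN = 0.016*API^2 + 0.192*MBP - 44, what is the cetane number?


CN = 0.016 * 23.2^2 + 0.192 * 230 - 44
CN = 8.61184 + 44.16 - 44 = 8.77184

8.77184


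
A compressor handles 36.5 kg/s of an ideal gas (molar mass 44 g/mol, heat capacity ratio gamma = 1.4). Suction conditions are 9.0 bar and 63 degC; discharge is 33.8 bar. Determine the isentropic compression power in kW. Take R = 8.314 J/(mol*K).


Isentropic work: W = m*(gamma/(gamma-1))*(R*T1/MW)*((P2/P1)^((gamma-1)/gamma) - 1)
T1 = 63 + 273.15 = 336.15 K
Pressure ratio = 33.8 / 9.0 = 3.75556
Exponent = (1.4 - 1)/1.4 = 0.285714
(P2/P1)^exp - 1 = 3.75556^0.285714 - 1 = 0.459461
W = 36.5 * 1.4 / 0.4 * 8.314 * 336.15 / 44 * 0.459461 = 3728

3728 kW


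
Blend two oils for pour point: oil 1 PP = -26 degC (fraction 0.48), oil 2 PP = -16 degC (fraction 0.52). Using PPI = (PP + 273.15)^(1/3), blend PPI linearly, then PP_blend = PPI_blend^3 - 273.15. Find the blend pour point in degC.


PPI_1 = (-26 + 273.15)^(1/3) = 6.275575
PPI_2 = (-16 + 273.15)^(1/3) = 6.359098
PPI_blend = 0.48 * 6.275575 + 0.52 * 6.359098 = 6.319007
PP_blend = 6.319007^3 - 273.15 = 252.317 - 273.15 = -20.83

-20.83 degC


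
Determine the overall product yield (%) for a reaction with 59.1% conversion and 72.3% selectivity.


Overall yield = conversion (%) * selectivity (%) / 100
Conversion = 59.1%, Selectivity = 72.3%
Y = 59.1 * 72.3 / 100
= 42.7293 %

42.7293 %


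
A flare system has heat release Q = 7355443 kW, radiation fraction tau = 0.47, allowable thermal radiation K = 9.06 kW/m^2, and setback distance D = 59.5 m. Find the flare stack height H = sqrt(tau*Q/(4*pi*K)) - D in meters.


tau*Q/(4*pi*K) = 0.47 * 7355443 / (4 * pi * 9.06) = 30364.7
sqrt(30364.7) = 174.255
H = 174.255 - 59.5 = 114.8

114.8 m


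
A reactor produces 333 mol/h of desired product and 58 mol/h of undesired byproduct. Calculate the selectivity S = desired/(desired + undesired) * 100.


Selectivity = desired / (desired + undesired) * 100
Total products = 333 + 58 = 391 mol/h
S = 333 / 391 * 100
= 0.8517 * 100
= 85.17 %

85.17 %


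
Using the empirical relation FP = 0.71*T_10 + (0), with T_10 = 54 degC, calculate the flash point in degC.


FP = 0.71 * 54 + (0) = 38.34

38.34 degC


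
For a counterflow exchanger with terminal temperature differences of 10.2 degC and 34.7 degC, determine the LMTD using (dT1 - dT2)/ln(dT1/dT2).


LMTD = (dT1 - dT2) / ln(dT1/dT2)
= (10.2 - 34.7) / ln(10.2 / 34.7) = -24.5 / -1.22435 = 20.01

20.01 degC


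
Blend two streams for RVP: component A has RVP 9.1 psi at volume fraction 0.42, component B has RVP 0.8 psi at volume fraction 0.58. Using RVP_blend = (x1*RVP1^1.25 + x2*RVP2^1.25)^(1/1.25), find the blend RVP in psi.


Chevron index: RVP_blend = (sum xi*RVPi^1.25)^(1/1.25)
RVP^1.25 terms: 0.42 * 9.1^1.25 + 0.58 * 0.8^1.25 = 7.07703
RVP_blend = 7.07703^(1/1.25) = 4.785

4.785 psi


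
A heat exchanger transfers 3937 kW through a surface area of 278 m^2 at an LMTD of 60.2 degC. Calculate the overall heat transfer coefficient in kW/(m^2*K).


From Q = U*A*LMTD, U = Q / (A * LMTD)
U = 3937 / (278 * 60.2) = 3937 / 16735.6 = 0.2352

0.2352 kW/(m^2*K)


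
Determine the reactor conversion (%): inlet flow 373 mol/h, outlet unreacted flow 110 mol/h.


X = (F_in - F_out) / F_in * 100
Moles reacted = 373 - 110 = 263
X = 263 / 373 * 100
= 0.7051 * 100
= 70.51 %

70.51 %


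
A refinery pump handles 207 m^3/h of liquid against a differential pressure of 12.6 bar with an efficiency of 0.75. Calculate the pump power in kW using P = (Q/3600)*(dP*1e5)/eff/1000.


Q = 207 / 3600 = 0.0575 m^3/s
P = 0.0575 * (12.6 * 1e5) / 0.75 / 1000 = 96.60

96.60 kW


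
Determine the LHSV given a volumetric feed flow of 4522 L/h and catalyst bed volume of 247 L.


LHSV = volumetric feed rate / catalyst volume
= 4522 L/h / 247 L
= 18.31 h^-1

18.31 h^-1


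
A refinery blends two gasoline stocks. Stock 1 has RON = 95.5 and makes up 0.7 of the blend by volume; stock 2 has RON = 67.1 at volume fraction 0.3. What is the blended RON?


Linear blending: RON_blend = sum(vi * RONi)
Contribution 1: 0.7 * 95.5 = 66.85
Contribution 2: 0.3 * 67.1 = 20.13
RON_blend = 66.85 + 20.13 = 86.98

86.98


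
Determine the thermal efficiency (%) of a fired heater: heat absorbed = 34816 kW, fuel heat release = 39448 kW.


Furnace efficiency = Q_absorbed / Q_fuel * 100
= 34816 / 39448 * 100 = 88.26

88.26 %


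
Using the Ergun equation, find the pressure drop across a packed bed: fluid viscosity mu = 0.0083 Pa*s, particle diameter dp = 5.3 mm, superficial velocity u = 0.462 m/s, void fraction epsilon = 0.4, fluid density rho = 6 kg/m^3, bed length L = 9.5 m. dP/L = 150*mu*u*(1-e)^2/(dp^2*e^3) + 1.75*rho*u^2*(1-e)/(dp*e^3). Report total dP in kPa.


dp = 5.3 mm = 0.0053 m
Viscous term = 150*0.0083*0.462*(1-0.4)^2 / (0.0053^2*0.4^3) = 115181
Inertial term = 1.75*6*0.462^2*(1-0.4) / (0.0053*0.4^3) = 3964.32
dP/L = 115181 + 3964.32 = 119145 Pa/m
dP = 119145 * 9.5 / 1000 = 1132 kPa

1132 kPa


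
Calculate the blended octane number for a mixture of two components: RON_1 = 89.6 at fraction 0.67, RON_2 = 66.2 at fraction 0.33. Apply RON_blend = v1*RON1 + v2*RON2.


Linear blending: RON_blend = sum(vi * RONi)
Contribution 1: 0.67 * 89.6 = 60.032
Contribution 2: 0.33 * 66.2 = 21.846
RON_blend = 60.032 + 21.846 = 81.878

81.878


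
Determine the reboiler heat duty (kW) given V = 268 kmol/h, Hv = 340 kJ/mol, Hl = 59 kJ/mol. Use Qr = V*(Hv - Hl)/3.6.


Qr = 268 * (340 - 59) / 3.6 = 268 * 281 / 3.6 = 20920

20920 kW


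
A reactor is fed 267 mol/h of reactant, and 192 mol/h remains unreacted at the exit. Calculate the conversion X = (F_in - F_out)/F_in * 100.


X = (F_in - F_out) / F_in * 100
Moles reacted = 267 - 192 = 75
X = 75 / 267 * 100
= 0.2809 * 100
= 28.09 %

28.09 %


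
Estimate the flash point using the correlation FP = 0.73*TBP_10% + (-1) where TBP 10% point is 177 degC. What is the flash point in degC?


FP = 0.73 * 177 + (-1) = 128.21

128.21 degC


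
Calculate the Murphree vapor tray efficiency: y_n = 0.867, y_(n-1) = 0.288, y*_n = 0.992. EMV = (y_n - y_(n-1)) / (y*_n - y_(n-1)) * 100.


Murphree vapor efficiency: EMV = (y_n - y_(n-1)) / (y*_n - y_(n-1)) * 100
EMV = (0.867 - 0.288) / (0.992 - 0.288) * 100 = 0.579 / 0.704 * 100 = 82.24

82.24 %


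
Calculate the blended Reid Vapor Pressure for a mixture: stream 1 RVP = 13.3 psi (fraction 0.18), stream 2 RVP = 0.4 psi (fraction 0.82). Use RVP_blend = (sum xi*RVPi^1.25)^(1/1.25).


Chevron index: RVP_blend = (sum xi*RVPi^1.25)^(1/1.25)
RVP^1.25 terms: 0.18 * 13.3^1.25 + 0.82 * 0.4^1.25 = 4.83265
RVP_blend = 4.83265^(1/1.25) = 3.527

3.527 psi


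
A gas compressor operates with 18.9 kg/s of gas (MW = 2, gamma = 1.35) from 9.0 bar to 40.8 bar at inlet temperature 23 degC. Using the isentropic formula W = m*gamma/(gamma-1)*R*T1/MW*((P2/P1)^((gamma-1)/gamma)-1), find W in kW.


Isentropic work: W = m*(gamma/(gamma-1))*(R*T1/MW)*((P2/P1)^((gamma-1)/gamma) - 1)
T1 = 23 + 273.15 = 296.15 K
Pressure ratio = 40.8 / 9.0 = 4.53333
Exponent = (1.35 - 1)/1.35 = 0.259259
(P2/P1)^exp - 1 = 4.53333^0.259259 - 1 = 0.479729
W = 18.9 * 1.35 / 0.35 * 8.314 * 296.15 / 2 * 0.479729 = 43050

43050 kW


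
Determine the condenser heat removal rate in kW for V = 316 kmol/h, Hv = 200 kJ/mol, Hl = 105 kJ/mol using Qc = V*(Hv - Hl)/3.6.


Qc = 316 * (200 - 105) / 3.6 = 316 * 95 / 3.6 = 8339

8339 kW


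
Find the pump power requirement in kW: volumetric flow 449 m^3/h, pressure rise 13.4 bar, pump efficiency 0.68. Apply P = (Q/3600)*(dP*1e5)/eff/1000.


Q = 449 / 3600 = 0.124722 m^3/s
P = 0.124722 * (13.4 * 1e5) / 0.68 / 1000 = 245.8

245.8 kW


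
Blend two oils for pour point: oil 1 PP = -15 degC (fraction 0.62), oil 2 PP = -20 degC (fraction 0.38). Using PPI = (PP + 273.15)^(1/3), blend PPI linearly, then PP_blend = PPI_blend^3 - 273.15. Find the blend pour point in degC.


PPI_1 = (-15 + 273.15)^(1/3) = 6.36733
PPI_2 = (-20 + 273.15)^(1/3) = 6.325953
PPI_blend = 0.62 * 6.36733 + 0.38 * 6.325953 = 6.351607
PP_blend = 6.351607^3 - 273.15 = 256.2423 - 273.15 = -16.91

-16.91 degC


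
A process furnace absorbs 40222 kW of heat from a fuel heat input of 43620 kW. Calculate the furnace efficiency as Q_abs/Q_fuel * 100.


Furnace efficiency = Q_absorbed / Q_fuel * 100
= 40222 / 43620 * 100 = 92.21

92.21 %


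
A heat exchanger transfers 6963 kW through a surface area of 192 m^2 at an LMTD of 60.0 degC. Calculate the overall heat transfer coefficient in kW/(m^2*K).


From Q = U*A*LMTD, U = Q / (A * LMTD)
U = 6963 / (192 * 60.0) = 6963 / 11520 = 0.6044

0.6044 kW/(m^2*K)


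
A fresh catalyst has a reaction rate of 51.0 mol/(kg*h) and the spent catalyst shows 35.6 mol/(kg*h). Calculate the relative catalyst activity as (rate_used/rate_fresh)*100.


Activity (%) = (rate_used / rate_fresh) * 100
rate_used = 35.6, rate_fresh = 51.0
= (35.6 / 51.0) * 100
= 0.6980 * 100 = 69.80

69.80 %


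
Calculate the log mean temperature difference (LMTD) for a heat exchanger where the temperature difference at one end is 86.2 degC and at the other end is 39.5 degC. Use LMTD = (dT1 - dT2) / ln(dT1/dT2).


LMTD = (dT1 - dT2) / ln(dT1/dT2)
= (86.2 - 39.5) / ln(86.2 / 39.5) = 46.7 / 0.78037 = 59.84

59.84 degC


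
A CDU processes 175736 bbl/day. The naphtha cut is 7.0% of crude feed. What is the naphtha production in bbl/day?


Crude throughput = 175736 bbl/day
Fraction yield = 7.0%
yield = throughput * fraction / 100
yield = 175736 * 7.0 / 100 = 12301.52

12301.52 bbl/day


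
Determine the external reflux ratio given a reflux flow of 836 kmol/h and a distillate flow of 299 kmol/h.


Reflux ratio definition: R = L / D (liquid returned / distillate withdrawn)
L = 836 kmol/h, D = 299 kmol/h
R = 836 / 299 = 2.796

2.796


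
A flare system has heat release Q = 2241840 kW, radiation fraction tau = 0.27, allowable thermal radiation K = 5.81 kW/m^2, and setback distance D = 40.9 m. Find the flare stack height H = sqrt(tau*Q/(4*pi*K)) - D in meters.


tau*Q/(4*pi*K) = 0.27 * 2241840 / (4 * pi * 5.81) = 8290.53
sqrt(8290.53) = 91.0523
H = 91.0523 - 40.9 = 50.15

50.15 m


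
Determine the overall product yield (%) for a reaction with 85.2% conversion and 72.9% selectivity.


Overall yield = conversion (%) * selectivity (%) / 100
Conversion = 85.2%, Selectivity = 72.9%
Y = 85.2 * 72.9 / 100
= 62.1108 %

62.1108 %


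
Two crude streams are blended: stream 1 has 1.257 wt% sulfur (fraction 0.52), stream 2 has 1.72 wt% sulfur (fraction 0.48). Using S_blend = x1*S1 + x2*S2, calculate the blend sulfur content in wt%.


Linear sulfur blending: S_blend = x1*S1 + x2*S2
Contribution 1: 0.52 * 1.257 = 0.65364 wt%
Contribution 2: 0.48 * 1.72 = 0.8256 wt%
S_blend = 0.65364 + 0.8256 = 1.47924

1.47924 wt%


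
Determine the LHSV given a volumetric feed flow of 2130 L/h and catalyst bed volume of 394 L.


LHSV = volumetric feed rate / catalyst volume
= 2130 L/h / 394 L
= 5.406 h^-1

5.406 h^-1


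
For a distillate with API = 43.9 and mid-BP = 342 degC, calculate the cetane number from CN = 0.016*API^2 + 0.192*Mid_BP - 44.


CN = 0.016 * 43.9^2 + 0.192 * 342 - 44
CN = 30.83536 + 65.664 - 44 = 52.49936

52.49936


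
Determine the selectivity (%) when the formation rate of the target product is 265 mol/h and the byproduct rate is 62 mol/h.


Selectivity = desired / (desired + undesired) * 100
Total products = 265 + 62 = 327 mol/h
S = 265 / 327 * 100
= 0.8104 * 100
= 81.04 %

81.04 %


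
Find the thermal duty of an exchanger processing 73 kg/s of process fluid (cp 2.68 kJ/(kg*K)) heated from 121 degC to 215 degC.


Q = m_dot * cp * delta_T
delta_T = 215 - 121 = 94 K
Q = 73 * 2.68 * 94
= 195.64 * 94
= 18390.16 kW

18390.16 kW


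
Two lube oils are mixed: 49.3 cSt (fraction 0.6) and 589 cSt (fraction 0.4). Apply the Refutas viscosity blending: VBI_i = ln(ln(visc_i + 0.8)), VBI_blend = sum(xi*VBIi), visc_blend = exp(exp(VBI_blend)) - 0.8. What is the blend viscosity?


Refutas method: VBN_i = 14.534*ln(ln(visc_i + 0.8)) + 10.975, blended linearly by mass fraction; since VBN is linear in VBI_i = ln(ln(visc_i + 0.8)) and the fractions sum to 1, blend VBI directly: visc = exp(exp(VBI_blend)) - 0.8
VBI_1 = ln(ln(49.3 + 0.8)) = 1.36457
VBI_2 = ln(ln(589 + 0.8)) = 1.85313
VBI_blend = 0.6 * 1.36457 + 0.4 * 1.85313 = 1.55999
visc_blend = exp(exp(1.55999)) - 0.8 = 115.8

115.8 cSt


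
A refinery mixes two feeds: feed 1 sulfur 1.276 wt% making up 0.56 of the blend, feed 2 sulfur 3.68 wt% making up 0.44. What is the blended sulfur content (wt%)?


Linear sulfur blending: S_blend = x1*S1 + x2*S2
Contribution 1: 0.56 * 1.276 = 0.71456 wt%
Contribution 2: 0.44 * 3.68 = 1.6192 wt%
S_blend = 0.71456 + 1.6192 = 2.33376

2.33376 wt%


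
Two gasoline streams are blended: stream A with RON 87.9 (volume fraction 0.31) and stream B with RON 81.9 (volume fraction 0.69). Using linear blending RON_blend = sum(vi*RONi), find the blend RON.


Linear blending: RON_blend = sum(vi * RONi)
Contribution 1: 0.31 * 87.9 = 27.249
Contribution 2: 0.69 * 81.9 = 56.511
RON_blend = 27.249 + 56.511 = 83.76

83.76


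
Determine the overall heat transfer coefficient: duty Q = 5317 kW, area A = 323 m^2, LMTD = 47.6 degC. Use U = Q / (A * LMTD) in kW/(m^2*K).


From Q = U*A*LMTD, U = Q / (A * LMTD)
U = 5317 / (323 * 47.6) = 5317 / 15374.8 = 0.3458

0.3458 kW/(m^2*K)


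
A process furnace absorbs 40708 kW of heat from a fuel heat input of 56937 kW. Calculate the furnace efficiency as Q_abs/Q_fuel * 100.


Furnace efficiency = Q_absorbed / Q_fuel * 100
= 40708 / 56937 * 100 = 71.50

71.50 %


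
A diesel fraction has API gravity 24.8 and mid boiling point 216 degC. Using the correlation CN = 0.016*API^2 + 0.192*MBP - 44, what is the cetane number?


CN = 0.016 * 24.8^2 + 0.192 * 216 - 44
CN = 9.84064 + 41.472 - 44 = 7.31264

7.31264


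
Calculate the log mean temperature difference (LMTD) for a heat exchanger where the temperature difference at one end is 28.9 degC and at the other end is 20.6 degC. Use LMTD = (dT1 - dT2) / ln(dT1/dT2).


LMTD = (dT1 - dT2) / ln(dT1/dT2)
= (28.9 - 20.6) / ln(28.9 / 20.6) = 8.3 / 0.338551 = 24.52

24.52 degC


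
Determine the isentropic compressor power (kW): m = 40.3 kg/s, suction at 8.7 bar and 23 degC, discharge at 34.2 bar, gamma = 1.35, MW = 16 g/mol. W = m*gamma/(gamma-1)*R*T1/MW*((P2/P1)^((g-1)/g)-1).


Isentropic work: W = m*(gamma/(gamma-1))*(R*T1/MW)*((P2/P1)^((gamma-1)/gamma) - 1)
T1 = 23 + 273.15 = 296.15 K
Pressure ratio = 34.2 / 8.7 = 3.93103
Exponent = (1.35 - 1)/1.35 = 0.259259
(P2/P1)^exp - 1 = 3.93103^0.259259 - 1 = 0.426038
W = 40.3 * 1.35 / 0.35 * 8.314 * 296.15 / 16 * 0.426038 = 10190

10190 kW


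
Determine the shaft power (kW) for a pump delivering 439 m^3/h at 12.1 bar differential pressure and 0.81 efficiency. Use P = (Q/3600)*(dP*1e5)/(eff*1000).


Q = 439 / 3600 = 0.121944 m^3/s
P = 0.121944 * (12.1 * 1e5) / 0.81 / 1000 = 182.2

182.2 kW


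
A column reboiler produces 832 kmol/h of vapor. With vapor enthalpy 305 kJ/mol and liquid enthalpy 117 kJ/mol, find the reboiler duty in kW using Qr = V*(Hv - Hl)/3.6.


Qr = 832 * (305 - 117) / 3.6 = 832 * 188 / 3.6 = 43450

43450 kW


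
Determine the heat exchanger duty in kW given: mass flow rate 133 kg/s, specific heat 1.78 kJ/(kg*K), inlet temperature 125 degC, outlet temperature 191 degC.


Q = m_dot * cp * delta_T
delta_T = 191 - 125 = 66 K
Q = 133 * 1.78 * 66
= 236.74 * 66
= 15624.84 kW

15624.84 kW


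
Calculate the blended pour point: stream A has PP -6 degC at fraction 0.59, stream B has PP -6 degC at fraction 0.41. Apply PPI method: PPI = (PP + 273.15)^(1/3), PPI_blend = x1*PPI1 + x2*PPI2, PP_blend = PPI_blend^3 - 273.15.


PPI_1 = (-6 + 273.15)^(1/3) = 6.440482
PPI_2 = (-6 + 273.15)^(1/3) = 6.440482
PPI_blend = 0.59 * 6.440482 + 0.41 * 6.440482 = 6.440482
PP_blend = 6.440482^3 - 273.15 = 267.15 - 273.15 = -6

-6 degC


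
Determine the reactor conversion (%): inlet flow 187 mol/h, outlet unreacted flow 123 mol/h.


X = (F_in - F_out) / F_in * 100
Moles reacted = 187 - 123 = 64
X = 64 / 187 * 100
= 0.3422 * 100
= 34.22 %

34.22 %


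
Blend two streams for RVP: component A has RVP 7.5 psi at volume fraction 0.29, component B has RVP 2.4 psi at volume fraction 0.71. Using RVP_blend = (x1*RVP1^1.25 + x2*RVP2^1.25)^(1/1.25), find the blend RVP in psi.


Chevron index: RVP_blend = (sum xi*RVPi^1.25)^(1/1.25)
RVP^1.25 terms: 0.29 * 7.5^1.25 + 0.71 * 2.4^1.25 = 5.72026
RVP_blend = 5.72026^(1/1.25) = 4.036

4.036 psi


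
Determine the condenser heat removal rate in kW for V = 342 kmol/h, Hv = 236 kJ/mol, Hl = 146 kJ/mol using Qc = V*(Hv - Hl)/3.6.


Qc = 342 * (236 - 146) / 3.6 = 342 * 90 / 3.6 = 8550

8550 kW


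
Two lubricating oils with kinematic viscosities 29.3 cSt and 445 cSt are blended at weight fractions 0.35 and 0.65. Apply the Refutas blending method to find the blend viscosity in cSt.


Refutas method: VBN_i = 14.534*ln(ln(visc_i + 0.8)) + 10.975, blended linearly by mass fraction; since VBN is linear in VBI_i = ln(ln(visc_i + 0.8)) and the fractions sum to 1, blend VBI directly: visc = exp(exp(VBI_blend)) - 0.8
VBI_1 = ln(ln(29.3 + 0.8)) = 1.22511
VBI_2 = ln(ln(445 + 0.8)) = 1.80827
VBI_blend = 0.35 * 1.22511 + 0.65 * 1.80827 = 1.60416
visc_blend = exp(exp(1.60416)) - 0.8 = 143.8

143.8 cSt


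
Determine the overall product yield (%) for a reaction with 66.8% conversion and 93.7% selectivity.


Overall yield = conversion (%) * selectivity (%) / 100
Conversion = 66.8%, Selectivity = 93.7%
Y = 66.8 * 93.7 / 100
= 62.5916 %

62.5916 %


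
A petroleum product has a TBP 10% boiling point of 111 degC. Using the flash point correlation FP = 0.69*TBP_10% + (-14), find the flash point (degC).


FP = 0.69 * 111 + (-14) = 62.59

62.59 degC


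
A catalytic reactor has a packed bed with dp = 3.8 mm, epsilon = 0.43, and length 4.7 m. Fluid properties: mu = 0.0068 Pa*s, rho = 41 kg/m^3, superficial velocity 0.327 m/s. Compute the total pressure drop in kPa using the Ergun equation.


dp = 3.8 mm = 0.0038 m
Viscous term = 150*0.0068*0.327*(1-0.43)^2 / (0.0038^2*0.43^3) = 94389.8
Inertial term = 1.75*41*0.327^2*(1-0.43) / (0.0038*0.43^3) = 14474.5
dP/L = 94389.8 + 14474.5 = 108864 Pa/m
dP = 108864 * 4.7 / 1000 = 511.7 kPa

511.7 kPa


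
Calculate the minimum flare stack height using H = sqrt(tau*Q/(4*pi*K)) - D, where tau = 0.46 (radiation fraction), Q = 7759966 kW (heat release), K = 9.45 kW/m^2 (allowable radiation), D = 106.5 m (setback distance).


tau*Q/(4*pi*K) = 0.46 * 7759966 / (4 * pi * 9.45) = 30059.1
sqrt(30059.1) = 173.376
H = 173.376 - 106.5 = 66.88

66.88 m


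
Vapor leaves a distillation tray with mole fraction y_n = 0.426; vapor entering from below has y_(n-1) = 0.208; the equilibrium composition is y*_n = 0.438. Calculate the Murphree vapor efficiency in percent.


Murphree vapor efficiency: EMV = (y_n - y_(n-1)) / (y*_n - y_(n-1)) * 100
EMV = (0.426 - 0.208) / (0.438 - 0.208) * 100 = 0.218 / 0.23 * 100 = 94.78

94.78 %


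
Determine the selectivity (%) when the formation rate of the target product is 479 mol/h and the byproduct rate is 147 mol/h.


Selectivity = desired / (desired + undesired) * 100
Total products = 479 + 147 = 626 mol/h
S = 479 / 626 * 100
= 0.7652 * 100
= 76.52 %

76.52 %


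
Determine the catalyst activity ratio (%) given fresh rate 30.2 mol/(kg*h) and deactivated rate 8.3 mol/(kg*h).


Activity (%) = (rate_used / rate_fresh) * 100
rate_used = 8.3, rate_fresh = 30.2
= (8.3 / 30.2) * 100
= 0.2748 * 100 = 27.48

27.48 %


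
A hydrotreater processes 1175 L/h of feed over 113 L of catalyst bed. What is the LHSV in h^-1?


LHSV = volumetric feed rate / catalyst volume
= 1175 L/h / 113 L
= 10.40 h^-1

10.40 h^-1


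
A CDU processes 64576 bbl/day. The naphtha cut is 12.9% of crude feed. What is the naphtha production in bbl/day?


Crude throughput = 64576 bbl/day
Fraction yield = 12.9%
yield = throughput * fraction / 100
yield = 64576 * 12.9 / 100 = 8330.304

8330.304 bbl/day


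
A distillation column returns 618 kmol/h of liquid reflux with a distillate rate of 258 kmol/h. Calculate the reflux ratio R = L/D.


Reflux ratio definition: R = L / D (liquid returned / distillate withdrawn)
L = 618 kmol/h, D = 258 kmol/h
R = 618 / 258 = 2.395

2.395


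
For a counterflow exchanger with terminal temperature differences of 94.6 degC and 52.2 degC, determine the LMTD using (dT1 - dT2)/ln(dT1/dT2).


LMTD = (dT1 - dT2) / ln(dT1/dT2)
= (94.6 - 52.2) / ln(94.6 / 52.2) = 42.4 / 0.594575 = 71.31

71.31 degC


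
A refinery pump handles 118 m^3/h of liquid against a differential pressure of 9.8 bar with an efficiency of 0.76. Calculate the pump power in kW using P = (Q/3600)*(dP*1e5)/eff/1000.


Q = 118 / 3600 = 0.0327778 m^3/s
P = 0.0327778 * (9.8 * 1e5) / 0.76 / 1000 = 42.27

42.27 kW


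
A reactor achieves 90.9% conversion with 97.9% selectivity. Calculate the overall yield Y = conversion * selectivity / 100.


Overall yield = conversion (%) * selectivity (%) / 100
Conversion = 90.9%, Selectivity = 97.9%
Y = 90.9 * 97.9 / 100
= 88.9911 %

88.9911 %


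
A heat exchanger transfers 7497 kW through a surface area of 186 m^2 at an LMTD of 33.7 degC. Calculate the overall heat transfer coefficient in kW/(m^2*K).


From Q = U*A*LMTD, U = Q / (A * LMTD)
U = 7497 / (186 * 33.7) = 7497 / 6268.2 = 1.196

1.196 kW/(m^2*K)


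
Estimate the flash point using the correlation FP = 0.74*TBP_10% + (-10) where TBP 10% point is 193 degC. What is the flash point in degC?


FP = 0.74 * 193 + (-10) = 132.82

132.82 degC


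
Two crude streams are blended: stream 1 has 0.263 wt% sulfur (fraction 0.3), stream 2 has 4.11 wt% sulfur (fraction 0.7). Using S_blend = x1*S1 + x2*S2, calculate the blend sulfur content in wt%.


Linear sulfur blending: S_blend = x1*S1 + x2*S2
Contribution 1: 0.3 * 0.263 = 0.0789 wt%
Contribution 2: 0.7 * 4.11 = 2.877 wt%
S_blend = 0.0789 + 2.877 = 2.9559

2.9559 wt%


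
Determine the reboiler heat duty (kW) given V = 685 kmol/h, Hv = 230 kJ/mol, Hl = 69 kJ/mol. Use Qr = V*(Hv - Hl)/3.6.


Qr = 685 * (230 - 69) / 3.6 = 685 * 161 / 3.6 = 30630

30630 kW


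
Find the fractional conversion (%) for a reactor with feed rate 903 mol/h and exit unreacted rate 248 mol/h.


X = (F_in - F_out) / F_in * 100
Moles reacted = 903 - 248 = 655
X = 655 / 903 * 100
= 0.7254 * 100
= 72.54 %

72.54 %


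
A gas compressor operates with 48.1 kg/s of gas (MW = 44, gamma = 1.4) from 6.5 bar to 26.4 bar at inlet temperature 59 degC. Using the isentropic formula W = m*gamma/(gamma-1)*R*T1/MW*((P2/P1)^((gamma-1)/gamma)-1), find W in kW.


Isentropic work: W = m*(gamma/(gamma-1))*(R*T1/MW)*((P2/P1)^((gamma-1)/gamma) - 1)
T1 = 59 + 273.15 = 332.15 K
Pressure ratio = 26.4 / 6.5 = 4.06154
Exponent = (1.4 - 1)/1.4 = 0.285714
(P2/P1)^exp - 1 = 4.06154^0.285714 - 1 = 0.49249
W = 48.1 * 1.4 / 0.4 * 8.314 * 332.15 / 44 * 0.49249 = 5204

5204 kW


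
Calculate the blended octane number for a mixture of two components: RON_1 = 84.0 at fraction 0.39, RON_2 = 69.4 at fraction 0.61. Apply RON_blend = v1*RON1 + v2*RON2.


Linear blending: RON_blend = sum(vi * RONi)
Contribution 1: 0.39 * 84.0 = 32.76
Contribution 2: 0.61 * 69.4 = 42.334
RON_blend = 32.76 + 42.334 = 75.094

75.094


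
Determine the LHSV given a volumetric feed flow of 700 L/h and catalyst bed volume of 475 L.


LHSV = volumetric feed rate / catalyst volume
= 700 L/h / 475 L
= 1.474 h^-1

1.474 h^-1


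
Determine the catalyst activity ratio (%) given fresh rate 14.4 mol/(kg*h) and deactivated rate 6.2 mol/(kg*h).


Activity (%) = (rate_used / rate_fresh) * 100
rate_used = 6.2, rate_fresh = 14.4
= (6.2 / 14.4) * 100
= 0.4306 * 100 = 43.06

43.06 %


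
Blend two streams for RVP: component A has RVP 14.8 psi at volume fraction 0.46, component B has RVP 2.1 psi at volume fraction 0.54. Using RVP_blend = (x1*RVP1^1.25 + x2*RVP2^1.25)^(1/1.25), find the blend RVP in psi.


Chevron index: RVP_blend = (sum xi*RVPi^1.25)^(1/1.25)
RVP^1.25 terms: 0.46 * 14.8^1.25 + 0.54 * 2.1^1.25 = 14.7183
RVP_blend = 14.7183^(1/1.25) = 8.596

8.596 psi
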